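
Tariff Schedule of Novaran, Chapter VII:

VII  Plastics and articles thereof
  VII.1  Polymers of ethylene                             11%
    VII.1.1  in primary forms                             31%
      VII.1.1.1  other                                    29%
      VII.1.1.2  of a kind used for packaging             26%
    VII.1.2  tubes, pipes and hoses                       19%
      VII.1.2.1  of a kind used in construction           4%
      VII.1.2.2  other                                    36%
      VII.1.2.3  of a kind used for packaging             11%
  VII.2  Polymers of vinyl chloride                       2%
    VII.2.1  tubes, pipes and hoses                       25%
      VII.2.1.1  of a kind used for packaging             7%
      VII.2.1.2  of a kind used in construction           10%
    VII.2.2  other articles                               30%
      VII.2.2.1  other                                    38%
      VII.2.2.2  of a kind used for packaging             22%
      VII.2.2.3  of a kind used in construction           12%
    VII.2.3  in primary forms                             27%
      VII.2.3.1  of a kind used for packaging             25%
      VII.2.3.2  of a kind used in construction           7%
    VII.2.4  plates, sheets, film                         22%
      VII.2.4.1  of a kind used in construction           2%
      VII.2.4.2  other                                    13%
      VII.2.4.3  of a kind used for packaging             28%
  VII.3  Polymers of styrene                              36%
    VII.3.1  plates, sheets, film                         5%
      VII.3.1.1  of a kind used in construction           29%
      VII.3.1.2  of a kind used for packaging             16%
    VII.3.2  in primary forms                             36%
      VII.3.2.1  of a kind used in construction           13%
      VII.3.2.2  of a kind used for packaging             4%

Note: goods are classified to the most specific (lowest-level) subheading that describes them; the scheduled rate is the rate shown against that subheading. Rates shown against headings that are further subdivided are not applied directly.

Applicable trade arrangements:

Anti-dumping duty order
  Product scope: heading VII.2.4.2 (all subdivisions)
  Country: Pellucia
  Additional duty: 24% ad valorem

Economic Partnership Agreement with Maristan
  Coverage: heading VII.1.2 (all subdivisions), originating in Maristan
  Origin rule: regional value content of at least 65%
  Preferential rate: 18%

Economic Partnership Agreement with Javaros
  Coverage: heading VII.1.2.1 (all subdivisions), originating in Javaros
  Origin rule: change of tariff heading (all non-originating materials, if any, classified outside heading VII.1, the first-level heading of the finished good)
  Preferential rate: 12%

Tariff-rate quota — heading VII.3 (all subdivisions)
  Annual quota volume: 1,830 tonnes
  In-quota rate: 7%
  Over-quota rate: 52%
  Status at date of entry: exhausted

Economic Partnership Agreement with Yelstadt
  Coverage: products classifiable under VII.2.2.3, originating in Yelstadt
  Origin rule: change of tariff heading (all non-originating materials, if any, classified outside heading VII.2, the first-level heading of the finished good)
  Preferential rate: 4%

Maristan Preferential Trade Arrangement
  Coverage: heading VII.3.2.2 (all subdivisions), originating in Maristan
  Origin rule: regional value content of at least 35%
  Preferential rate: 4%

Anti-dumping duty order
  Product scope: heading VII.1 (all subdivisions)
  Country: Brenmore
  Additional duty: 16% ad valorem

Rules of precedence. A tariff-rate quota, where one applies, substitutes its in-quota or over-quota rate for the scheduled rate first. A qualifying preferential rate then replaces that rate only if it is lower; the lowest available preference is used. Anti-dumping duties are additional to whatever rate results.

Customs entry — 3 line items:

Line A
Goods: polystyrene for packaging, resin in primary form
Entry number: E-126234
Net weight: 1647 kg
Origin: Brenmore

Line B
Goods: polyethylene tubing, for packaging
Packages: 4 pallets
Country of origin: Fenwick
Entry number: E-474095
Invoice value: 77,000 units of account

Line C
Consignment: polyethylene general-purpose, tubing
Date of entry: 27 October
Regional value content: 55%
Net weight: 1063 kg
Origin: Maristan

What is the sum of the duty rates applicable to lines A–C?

Line A: polystyrene → VII.3; resin in primary form → VII.3.2; for packaging → VII.3.2.2. Scheduled 4%. quota on VII.3 exhausted → over-quota 52%. → 52%.
Line B: polyethylene → VII.1; tubing → VII.1.2; for packaging → VII.1.2.3. Scheduled 11%. No special measure applies. → 11%.
Line C: polyethylene → VII.1; tubing → VII.1.2; general-purpose → VII.1.2.2. Scheduled 36%. Maristan agreement on VII.1.2: RVC < 65%; Maristan agreement on VII.3.2.2: VII.1.2.2 not covered. → 36%.
Sum: 52% + 11% + 36% = 99%.

99%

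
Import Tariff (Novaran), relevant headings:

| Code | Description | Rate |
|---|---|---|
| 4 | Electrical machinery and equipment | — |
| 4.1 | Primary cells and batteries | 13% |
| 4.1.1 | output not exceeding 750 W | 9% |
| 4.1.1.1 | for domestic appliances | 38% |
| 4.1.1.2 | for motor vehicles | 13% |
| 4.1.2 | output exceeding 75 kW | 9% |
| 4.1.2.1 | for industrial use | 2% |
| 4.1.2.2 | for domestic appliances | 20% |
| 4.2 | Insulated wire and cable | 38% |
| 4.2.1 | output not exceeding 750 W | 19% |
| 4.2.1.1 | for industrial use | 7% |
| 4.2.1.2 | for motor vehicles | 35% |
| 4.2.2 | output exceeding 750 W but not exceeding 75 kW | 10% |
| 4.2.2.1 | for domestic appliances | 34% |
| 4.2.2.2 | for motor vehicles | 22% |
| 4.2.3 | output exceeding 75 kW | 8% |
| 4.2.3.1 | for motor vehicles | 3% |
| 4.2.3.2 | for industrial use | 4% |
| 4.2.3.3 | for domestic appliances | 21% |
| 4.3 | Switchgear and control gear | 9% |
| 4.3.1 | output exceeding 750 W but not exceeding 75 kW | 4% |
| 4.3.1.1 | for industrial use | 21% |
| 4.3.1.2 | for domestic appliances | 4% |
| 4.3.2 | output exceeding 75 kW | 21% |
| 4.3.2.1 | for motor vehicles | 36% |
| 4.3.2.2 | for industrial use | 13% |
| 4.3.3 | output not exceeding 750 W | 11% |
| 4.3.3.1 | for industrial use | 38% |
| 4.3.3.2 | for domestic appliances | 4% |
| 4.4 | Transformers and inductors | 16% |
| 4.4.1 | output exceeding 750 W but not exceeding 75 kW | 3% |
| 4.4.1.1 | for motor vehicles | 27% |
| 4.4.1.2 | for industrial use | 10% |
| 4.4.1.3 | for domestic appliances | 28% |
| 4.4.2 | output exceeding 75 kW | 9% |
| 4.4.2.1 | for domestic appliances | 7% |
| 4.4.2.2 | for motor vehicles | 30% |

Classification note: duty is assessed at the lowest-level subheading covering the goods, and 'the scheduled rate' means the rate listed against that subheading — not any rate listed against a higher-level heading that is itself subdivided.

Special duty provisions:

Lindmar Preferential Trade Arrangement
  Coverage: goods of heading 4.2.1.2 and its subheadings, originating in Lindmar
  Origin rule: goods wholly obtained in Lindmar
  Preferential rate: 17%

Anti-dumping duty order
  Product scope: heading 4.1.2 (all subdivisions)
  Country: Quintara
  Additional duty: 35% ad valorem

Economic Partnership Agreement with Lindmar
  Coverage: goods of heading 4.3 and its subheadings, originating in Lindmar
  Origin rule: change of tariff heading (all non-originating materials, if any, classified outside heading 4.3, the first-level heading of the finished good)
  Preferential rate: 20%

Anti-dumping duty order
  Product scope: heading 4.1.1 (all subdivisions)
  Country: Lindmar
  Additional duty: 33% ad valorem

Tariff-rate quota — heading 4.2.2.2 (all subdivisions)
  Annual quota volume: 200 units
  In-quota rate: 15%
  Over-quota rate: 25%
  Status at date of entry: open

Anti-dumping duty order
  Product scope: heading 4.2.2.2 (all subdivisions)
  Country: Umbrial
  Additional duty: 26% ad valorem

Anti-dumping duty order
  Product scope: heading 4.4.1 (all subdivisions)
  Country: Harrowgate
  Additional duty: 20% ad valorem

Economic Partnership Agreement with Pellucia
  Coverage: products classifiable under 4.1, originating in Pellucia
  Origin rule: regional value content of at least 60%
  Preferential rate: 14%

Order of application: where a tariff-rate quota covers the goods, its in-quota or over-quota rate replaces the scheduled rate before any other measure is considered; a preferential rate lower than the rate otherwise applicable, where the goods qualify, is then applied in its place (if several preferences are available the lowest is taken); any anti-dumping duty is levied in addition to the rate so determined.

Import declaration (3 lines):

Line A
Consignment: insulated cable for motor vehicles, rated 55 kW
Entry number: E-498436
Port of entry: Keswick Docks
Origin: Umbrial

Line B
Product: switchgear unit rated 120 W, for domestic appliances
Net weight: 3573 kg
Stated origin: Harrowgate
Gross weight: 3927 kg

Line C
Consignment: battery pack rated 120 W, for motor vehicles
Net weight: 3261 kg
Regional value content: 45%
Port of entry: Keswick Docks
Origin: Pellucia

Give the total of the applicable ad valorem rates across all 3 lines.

58%

Line A: insulated cable → 4.2; rated 55 kW → 4.2.2; for motor vehicles → 4.2.2.2. Scheduled 22%. quota on 4.2.2.2 open → in-quota 15%; anti-dumping (Umbrial, 4.2.2.2): +26%; total 15% + 26% = 41%. → 41%.
Line B: switchgear unit → 4.3; rated 120 W → 4.3.3; for domestic appliances → 4.3.3.2. Scheduled 4%. No special measure applies. → 4%.
Line C: battery pack → 4.1; rated 120 W → 4.1.1; for motor vehicles → 4.1.1.2. Scheduled 13%. Pellucia agreement on 4.1: RVC < 60%. → 13%.
Sum: 41% + 4% + 13% = 58%.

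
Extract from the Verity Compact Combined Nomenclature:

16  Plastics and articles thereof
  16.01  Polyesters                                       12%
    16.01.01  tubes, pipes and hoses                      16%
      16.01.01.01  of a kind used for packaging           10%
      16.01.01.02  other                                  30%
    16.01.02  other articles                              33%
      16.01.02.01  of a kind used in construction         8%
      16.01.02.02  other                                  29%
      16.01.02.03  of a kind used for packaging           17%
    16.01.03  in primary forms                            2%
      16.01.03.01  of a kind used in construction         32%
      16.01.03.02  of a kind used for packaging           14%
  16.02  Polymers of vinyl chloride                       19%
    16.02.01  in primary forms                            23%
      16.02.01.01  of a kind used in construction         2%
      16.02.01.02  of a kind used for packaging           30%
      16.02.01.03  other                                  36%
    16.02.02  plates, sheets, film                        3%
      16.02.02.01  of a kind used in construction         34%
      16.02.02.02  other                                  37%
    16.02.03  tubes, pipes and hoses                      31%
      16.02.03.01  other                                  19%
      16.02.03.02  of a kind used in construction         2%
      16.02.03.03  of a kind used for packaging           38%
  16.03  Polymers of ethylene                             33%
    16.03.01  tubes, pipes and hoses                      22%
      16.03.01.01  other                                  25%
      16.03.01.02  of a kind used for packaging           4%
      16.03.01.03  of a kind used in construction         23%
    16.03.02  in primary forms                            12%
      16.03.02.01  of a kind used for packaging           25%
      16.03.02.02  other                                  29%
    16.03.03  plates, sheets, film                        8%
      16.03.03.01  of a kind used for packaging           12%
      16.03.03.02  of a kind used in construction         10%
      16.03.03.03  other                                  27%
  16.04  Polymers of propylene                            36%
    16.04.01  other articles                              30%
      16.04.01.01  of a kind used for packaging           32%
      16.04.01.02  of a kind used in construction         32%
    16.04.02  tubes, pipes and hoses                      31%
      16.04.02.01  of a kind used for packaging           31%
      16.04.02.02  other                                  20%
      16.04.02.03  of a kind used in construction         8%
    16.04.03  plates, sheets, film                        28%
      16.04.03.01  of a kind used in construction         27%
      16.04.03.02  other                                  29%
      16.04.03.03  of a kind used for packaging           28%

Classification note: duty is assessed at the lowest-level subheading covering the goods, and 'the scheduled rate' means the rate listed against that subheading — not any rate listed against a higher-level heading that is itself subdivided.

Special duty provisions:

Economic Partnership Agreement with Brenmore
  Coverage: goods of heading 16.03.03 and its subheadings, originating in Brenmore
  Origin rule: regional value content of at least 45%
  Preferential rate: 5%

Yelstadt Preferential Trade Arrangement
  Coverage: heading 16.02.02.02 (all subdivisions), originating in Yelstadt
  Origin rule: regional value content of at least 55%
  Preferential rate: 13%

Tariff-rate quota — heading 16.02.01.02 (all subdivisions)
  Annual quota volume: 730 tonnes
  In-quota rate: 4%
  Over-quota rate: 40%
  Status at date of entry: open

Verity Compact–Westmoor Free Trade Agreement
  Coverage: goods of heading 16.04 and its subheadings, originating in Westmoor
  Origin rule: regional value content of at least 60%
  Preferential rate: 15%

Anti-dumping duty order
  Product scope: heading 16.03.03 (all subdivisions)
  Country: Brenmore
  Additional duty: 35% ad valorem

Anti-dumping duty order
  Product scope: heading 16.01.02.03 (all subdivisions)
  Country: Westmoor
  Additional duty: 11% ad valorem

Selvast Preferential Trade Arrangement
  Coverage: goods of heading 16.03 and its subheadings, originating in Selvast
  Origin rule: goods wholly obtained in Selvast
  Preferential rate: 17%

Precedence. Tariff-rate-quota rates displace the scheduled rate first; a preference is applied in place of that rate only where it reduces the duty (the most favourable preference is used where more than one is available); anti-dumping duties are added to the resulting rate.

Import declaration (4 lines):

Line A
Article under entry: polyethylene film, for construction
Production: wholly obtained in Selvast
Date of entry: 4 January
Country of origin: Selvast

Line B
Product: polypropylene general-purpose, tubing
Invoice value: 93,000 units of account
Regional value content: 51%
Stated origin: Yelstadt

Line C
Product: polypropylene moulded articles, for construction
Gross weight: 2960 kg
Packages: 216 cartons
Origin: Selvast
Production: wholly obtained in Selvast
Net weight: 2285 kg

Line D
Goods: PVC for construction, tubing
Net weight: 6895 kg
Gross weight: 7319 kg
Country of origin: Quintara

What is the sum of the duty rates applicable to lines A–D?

Line A: polyethylene → 16.03; film → 16.03.03; for construction → 16.03.03.02. Scheduled 10%. Selvast agreement on 16.03: wholly obtained → 17% available; preference 17% not lower than 10% → no reduction. → 10%.
Line B: polypropylene → 16.04; tubing → 16.04.02; general-purpose → 16.04.02.02. Scheduled 20%. Yelstadt agreement on 16.02.02.02: 16.04.02.02 not covered. → 20%.
Line C: polypropylene → 16.04; moulded articles → 16.04.01; for construction → 16.04.01.02. Scheduled 32%. Selvast agreement on 16.03: 16.04.01.02 not covered. → 32%.
Line D: PVC → 16.02; tubing → 16.02.03; for construction → 16.02.03.02. Scheduled 2%. No special measure applies. → 2%.
Sum: 10% + 20% + 32% + 2% = 64%.

64%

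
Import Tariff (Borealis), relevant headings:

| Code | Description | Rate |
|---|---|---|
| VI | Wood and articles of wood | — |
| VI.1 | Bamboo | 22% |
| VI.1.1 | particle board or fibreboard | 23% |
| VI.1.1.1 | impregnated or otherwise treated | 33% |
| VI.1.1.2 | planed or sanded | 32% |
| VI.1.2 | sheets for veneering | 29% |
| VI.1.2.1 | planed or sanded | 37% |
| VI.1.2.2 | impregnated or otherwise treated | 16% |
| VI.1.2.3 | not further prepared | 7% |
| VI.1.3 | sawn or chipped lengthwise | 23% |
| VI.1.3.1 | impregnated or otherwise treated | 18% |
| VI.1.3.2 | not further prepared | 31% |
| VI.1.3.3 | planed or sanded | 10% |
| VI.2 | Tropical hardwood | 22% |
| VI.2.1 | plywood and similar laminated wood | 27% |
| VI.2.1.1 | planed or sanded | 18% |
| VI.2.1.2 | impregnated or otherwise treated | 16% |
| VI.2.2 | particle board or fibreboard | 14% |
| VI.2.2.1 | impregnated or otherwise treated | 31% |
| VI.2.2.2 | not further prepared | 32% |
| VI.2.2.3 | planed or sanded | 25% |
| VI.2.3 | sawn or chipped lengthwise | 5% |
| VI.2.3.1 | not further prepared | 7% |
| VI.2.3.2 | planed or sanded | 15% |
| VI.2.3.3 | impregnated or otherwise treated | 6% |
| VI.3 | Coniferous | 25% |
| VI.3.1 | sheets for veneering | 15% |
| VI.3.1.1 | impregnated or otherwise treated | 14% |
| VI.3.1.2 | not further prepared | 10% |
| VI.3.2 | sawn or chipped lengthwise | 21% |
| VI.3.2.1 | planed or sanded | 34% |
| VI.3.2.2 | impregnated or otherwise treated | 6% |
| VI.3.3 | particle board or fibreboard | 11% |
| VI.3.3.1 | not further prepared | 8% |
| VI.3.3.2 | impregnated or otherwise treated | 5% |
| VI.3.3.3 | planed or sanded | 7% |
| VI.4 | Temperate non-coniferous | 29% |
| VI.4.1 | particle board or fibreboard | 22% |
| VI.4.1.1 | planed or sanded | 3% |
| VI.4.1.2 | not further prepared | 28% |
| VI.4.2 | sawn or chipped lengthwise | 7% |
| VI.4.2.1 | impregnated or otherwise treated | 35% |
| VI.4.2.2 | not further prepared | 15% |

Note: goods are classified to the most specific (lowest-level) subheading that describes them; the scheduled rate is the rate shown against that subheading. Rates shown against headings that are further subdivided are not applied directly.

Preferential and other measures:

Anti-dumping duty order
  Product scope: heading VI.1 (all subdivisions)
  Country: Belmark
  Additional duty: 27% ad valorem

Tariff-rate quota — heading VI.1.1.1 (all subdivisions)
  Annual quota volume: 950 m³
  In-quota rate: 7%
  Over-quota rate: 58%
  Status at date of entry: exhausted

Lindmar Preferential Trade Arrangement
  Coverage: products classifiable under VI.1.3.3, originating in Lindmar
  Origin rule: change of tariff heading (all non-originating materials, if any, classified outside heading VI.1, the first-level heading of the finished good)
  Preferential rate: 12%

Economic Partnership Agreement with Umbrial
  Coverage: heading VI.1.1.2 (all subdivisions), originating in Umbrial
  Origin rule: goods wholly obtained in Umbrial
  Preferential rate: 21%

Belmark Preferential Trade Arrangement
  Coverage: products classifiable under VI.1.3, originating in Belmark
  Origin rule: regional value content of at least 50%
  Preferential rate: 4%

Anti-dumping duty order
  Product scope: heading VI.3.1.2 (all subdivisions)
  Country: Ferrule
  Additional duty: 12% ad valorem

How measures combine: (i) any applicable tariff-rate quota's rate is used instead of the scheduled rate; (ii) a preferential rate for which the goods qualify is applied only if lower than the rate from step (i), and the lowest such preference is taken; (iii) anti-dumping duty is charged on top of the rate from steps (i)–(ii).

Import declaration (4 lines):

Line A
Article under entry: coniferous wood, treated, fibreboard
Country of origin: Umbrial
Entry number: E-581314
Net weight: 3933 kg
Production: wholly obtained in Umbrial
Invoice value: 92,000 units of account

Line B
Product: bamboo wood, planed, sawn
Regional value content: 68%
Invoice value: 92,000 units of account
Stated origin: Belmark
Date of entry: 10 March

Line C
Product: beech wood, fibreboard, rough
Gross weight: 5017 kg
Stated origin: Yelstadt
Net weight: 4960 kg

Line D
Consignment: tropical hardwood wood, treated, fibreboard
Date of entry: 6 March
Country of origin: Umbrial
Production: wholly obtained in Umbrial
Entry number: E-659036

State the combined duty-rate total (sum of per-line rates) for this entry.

Line A: coniferous → VI.3; fibreboard → VI.3.3; treated → VI.3.3.2. Scheduled 5%. Umbrial agreement on VI.1.1.2: VI.3.3.2 not covered. → 5%.
Line B: bamboo → VI.1; sawn → VI.1.3; planed → VI.1.3.3. Scheduled 10%. Belmark agreement on VI.1.3: RVC ≥ 50% → 4% available; preferential 4%; anti-dumping (Belmark, VI.1): +27%; total 4% + 27% = 31%. → 31%.
Line C: beech → VI.4; fibreboard → VI.4.1; rough → VI.4.1.2. Scheduled 28%. No special measure applies. → 28%.
Line D: tropical hardwood → VI.2; fibreboard → VI.2.2; treated → VI.2.2.1. Scheduled 31%. Umbrial agreement on VI.1.1.2: VI.2.2.1 not covered. → 31%.
Sum: 5% + 31% + 28% + 31% = 95%.

95%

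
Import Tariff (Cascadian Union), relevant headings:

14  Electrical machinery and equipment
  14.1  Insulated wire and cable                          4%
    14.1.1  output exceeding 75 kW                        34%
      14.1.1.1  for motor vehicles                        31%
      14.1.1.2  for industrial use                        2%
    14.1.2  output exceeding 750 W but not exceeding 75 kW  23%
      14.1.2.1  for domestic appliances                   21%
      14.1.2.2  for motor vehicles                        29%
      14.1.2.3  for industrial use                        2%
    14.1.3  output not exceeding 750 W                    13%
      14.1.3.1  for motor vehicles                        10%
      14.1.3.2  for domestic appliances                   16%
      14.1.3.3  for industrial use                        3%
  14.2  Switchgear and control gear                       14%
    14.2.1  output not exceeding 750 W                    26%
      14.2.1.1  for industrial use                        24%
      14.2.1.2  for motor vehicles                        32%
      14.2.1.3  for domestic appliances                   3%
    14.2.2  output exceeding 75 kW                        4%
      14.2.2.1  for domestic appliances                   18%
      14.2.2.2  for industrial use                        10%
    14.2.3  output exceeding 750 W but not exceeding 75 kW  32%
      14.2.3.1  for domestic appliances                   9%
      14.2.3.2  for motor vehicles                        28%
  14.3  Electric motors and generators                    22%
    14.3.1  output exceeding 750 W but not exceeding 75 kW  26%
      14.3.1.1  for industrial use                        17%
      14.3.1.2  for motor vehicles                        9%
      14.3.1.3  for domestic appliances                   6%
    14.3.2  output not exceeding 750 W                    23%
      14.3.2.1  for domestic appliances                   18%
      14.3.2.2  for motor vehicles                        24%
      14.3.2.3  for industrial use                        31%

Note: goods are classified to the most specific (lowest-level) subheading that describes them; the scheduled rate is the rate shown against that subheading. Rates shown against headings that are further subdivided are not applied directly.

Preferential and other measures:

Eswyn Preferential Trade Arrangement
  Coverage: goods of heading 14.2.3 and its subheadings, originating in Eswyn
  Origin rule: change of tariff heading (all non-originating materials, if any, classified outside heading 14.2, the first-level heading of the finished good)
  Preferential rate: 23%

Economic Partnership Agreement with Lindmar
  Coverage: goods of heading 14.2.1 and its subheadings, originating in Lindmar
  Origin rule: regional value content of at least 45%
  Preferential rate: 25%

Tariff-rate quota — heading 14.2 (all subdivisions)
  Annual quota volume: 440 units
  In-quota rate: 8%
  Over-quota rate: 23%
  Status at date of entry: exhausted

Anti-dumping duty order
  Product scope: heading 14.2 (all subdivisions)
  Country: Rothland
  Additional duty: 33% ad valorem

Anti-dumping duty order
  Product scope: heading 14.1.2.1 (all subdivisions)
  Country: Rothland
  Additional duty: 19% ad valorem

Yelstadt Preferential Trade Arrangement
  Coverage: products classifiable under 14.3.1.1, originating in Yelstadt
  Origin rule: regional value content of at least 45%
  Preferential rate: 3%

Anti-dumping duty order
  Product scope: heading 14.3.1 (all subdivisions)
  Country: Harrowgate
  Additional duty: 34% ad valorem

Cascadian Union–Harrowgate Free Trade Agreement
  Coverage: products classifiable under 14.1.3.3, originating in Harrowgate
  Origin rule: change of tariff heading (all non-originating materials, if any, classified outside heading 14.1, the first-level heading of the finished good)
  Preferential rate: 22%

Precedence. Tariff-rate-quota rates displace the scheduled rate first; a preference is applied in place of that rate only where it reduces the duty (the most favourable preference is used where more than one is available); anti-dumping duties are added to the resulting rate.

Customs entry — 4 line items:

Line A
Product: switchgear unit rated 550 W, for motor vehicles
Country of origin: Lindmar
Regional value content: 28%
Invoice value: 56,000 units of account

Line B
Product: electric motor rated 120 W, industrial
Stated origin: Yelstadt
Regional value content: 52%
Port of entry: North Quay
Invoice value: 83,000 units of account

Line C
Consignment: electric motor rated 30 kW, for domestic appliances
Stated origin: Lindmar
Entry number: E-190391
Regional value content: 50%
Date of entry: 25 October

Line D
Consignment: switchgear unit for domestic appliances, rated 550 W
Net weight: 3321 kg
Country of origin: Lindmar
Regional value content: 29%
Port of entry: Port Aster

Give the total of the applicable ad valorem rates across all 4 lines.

Line A: switchgear unit → 14.2; rated 550 W → 14.2.1; for motor vehicles → 14.2.1.2. Scheduled 32%. quota on 14.2 exhausted → over-quota 23%; Lindmar agreement on 14.2.1: RVC < 45%. → 23%.
Line B: electric motor → 14.3; rated 120 W → 14.3.2; industrial → 14.3.2.3. Scheduled 31%. Yelstadt agreement on 14.3.1.1: 14.3.2.3 not covered. → 31%.
Line C: electric motor → 14.3; rated 30 kW → 14.3.1; for domestic appliances → 14.3.1.3. Scheduled 6%. Lindmar agreement on 14.2.1: 14.3.1.3 not covered. → 6%.
Line D: switchgear unit → 14.2; rated 550 W → 14.2.1; for domestic appliances → 14.2.1.3. Scheduled 3%. quota on 14.2 exhausted → over-quota 23%; Lindmar agreement on 14.2.1: RVC < 45%. → 23%.
Sum: 23% + 31% + 6% + 23% = 83%.

83%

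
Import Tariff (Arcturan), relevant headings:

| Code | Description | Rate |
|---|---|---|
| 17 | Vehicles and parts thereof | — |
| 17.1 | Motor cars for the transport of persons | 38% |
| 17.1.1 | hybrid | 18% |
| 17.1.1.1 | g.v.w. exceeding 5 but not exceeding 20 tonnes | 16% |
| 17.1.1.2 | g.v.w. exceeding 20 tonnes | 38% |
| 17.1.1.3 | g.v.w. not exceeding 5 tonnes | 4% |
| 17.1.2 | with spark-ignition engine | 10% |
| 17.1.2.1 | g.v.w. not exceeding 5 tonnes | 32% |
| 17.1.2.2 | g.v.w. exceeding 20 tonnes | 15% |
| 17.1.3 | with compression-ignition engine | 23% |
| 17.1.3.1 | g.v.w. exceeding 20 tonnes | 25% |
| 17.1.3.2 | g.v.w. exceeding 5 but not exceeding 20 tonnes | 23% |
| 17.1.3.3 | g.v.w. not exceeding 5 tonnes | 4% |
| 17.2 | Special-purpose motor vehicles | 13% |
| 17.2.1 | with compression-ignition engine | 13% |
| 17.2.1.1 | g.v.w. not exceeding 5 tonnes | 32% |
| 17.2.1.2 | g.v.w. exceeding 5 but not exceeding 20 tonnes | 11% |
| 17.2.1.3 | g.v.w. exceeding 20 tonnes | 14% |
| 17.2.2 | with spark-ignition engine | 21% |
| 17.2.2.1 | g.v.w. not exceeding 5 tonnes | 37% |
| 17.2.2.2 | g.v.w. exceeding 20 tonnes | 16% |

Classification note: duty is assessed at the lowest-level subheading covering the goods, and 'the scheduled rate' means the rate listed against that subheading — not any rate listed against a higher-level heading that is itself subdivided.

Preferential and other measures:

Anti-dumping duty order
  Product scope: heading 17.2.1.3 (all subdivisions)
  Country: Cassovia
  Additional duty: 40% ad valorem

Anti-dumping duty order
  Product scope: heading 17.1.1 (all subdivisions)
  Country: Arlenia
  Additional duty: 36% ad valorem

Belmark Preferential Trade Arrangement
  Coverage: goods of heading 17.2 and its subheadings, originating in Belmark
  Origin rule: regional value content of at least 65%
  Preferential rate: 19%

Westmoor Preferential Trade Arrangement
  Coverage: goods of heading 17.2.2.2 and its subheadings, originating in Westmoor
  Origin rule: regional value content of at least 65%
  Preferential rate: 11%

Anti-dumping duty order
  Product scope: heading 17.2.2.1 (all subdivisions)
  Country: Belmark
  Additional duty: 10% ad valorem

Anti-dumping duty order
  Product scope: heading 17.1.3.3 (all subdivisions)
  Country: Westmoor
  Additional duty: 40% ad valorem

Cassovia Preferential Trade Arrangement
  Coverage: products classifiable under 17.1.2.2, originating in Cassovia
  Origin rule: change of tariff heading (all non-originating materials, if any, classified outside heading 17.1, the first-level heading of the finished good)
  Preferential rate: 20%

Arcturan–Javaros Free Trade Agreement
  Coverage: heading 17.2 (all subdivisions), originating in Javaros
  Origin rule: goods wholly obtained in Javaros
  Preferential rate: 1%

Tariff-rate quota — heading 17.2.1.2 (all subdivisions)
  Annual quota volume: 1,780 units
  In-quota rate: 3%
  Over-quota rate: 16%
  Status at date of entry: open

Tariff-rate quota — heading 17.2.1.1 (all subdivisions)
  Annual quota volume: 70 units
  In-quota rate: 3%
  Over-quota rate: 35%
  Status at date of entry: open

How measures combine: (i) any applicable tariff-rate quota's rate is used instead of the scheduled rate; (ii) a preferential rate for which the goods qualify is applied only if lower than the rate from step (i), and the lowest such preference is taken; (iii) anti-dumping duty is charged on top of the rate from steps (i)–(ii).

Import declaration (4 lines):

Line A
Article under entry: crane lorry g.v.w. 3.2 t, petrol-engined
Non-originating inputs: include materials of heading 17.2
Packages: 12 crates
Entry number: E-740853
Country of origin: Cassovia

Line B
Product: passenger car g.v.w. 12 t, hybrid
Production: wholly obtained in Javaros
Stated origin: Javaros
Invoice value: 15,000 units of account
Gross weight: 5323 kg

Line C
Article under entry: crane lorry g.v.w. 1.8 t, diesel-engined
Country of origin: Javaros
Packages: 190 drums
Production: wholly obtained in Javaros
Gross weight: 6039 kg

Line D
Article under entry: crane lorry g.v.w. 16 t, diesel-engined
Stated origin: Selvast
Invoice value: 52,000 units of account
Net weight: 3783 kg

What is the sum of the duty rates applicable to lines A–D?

Line A: crane lorry → 17.2; petrol-engined → 17.2.2; g.v.w. 3.2 t → 17.2.2.1. Scheduled 37%. Cassovia agreement on 17.1.2.2: 17.2.2.1 not covered. → 37%.
Line B: passenger car → 17.1; hybrid → 17.1.1; g.v.w. 12 t → 17.1.1.1. Scheduled 16%. Javaros agreement on 17.2: 17.1.1.1 not covered. → 16%.
Line C: crane lorry → 17.2; diesel-engined → 17.2.1; g.v.w. 1.8 t → 17.2.1.1. Scheduled 32%. quota on 17.2.1.1 open → in-quota 3%; Javaros agreement on 17.2: wholly obtained → 1% available; preferential 1%. → 1%.
Line D: crane lorry → 17.2; diesel-engined → 17.2.1; g.v.w. 16 t → 17.2.1.2. Scheduled 11%. quota on 17.2.1.2 open → in-quota 3%. → 3%.
Sum: 37% + 16% + 1% + 3% = 57%.

57%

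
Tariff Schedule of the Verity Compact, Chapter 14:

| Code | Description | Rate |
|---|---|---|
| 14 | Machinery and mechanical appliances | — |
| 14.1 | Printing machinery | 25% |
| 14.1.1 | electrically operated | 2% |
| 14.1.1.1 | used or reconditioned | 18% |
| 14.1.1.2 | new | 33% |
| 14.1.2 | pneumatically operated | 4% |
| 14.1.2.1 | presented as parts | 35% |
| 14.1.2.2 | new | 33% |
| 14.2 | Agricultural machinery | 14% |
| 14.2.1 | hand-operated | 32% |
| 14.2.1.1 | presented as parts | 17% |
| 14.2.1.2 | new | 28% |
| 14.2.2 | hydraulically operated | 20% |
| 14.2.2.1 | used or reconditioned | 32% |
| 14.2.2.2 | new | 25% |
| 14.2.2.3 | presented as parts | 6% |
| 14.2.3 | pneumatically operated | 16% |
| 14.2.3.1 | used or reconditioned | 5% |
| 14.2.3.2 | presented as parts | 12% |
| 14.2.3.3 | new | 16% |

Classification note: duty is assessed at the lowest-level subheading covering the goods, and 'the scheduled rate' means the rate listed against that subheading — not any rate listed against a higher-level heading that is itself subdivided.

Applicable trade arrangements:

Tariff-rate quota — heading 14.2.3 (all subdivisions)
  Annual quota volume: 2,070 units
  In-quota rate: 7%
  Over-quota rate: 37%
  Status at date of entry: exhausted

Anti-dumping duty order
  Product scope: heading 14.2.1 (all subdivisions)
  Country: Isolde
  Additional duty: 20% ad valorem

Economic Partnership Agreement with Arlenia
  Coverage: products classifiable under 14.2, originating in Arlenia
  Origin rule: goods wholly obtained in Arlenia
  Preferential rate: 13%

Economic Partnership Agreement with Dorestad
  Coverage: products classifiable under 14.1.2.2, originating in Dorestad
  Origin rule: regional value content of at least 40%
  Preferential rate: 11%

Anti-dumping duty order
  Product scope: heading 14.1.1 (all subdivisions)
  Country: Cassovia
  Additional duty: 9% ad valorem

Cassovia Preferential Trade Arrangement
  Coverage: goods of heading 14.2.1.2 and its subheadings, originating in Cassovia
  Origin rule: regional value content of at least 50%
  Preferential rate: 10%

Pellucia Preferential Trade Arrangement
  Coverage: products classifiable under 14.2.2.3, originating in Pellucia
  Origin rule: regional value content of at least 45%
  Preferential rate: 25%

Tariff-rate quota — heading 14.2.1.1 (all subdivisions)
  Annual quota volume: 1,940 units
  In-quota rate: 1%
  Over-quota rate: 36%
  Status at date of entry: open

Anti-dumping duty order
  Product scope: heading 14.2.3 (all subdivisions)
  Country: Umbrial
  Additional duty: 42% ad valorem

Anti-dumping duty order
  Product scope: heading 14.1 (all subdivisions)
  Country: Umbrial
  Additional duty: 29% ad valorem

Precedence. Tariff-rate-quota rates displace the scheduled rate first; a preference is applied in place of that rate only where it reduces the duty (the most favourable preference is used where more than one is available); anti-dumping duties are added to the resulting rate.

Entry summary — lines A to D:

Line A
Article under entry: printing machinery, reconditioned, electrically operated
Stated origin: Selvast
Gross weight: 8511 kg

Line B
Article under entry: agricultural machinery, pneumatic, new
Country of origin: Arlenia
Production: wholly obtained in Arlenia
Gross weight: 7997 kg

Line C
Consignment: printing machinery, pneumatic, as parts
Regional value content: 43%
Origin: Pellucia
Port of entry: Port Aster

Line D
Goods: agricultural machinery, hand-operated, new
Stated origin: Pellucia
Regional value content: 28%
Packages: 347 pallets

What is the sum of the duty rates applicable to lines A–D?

Line A: printing → 14.1; electrically operated → 14.1.1; reconditioned → 14.1.1.1. Scheduled 18%. No special measure applies. → 18%.
Line B: agricultural → 14.2; pneumatic → 14.2.3; new → 14.2.3.3. Scheduled 16%. quota on 14.2.3 exhausted → over-quota 37%; Arlenia agreement on 14.2: wholly obtained → 13% available; preferential 13%. → 13%.
Line C: printing → 14.1; pneumatic → 14.1.2; as parts → 14.1.2.1. Scheduled 35%. Pellucia agreement on 14.2.2.3: 14.1.2.1 not covered. → 35%.
Line D: agricultural → 14.2; hand-operated → 14.2.1; new → 14.2.1.2. Scheduled 28%. Pellucia agreement on 14.2.2.3: 14.2.1.2 not covered. → 28%.
Sum: 18% + 13% + 35% + 28% = 94%.

94%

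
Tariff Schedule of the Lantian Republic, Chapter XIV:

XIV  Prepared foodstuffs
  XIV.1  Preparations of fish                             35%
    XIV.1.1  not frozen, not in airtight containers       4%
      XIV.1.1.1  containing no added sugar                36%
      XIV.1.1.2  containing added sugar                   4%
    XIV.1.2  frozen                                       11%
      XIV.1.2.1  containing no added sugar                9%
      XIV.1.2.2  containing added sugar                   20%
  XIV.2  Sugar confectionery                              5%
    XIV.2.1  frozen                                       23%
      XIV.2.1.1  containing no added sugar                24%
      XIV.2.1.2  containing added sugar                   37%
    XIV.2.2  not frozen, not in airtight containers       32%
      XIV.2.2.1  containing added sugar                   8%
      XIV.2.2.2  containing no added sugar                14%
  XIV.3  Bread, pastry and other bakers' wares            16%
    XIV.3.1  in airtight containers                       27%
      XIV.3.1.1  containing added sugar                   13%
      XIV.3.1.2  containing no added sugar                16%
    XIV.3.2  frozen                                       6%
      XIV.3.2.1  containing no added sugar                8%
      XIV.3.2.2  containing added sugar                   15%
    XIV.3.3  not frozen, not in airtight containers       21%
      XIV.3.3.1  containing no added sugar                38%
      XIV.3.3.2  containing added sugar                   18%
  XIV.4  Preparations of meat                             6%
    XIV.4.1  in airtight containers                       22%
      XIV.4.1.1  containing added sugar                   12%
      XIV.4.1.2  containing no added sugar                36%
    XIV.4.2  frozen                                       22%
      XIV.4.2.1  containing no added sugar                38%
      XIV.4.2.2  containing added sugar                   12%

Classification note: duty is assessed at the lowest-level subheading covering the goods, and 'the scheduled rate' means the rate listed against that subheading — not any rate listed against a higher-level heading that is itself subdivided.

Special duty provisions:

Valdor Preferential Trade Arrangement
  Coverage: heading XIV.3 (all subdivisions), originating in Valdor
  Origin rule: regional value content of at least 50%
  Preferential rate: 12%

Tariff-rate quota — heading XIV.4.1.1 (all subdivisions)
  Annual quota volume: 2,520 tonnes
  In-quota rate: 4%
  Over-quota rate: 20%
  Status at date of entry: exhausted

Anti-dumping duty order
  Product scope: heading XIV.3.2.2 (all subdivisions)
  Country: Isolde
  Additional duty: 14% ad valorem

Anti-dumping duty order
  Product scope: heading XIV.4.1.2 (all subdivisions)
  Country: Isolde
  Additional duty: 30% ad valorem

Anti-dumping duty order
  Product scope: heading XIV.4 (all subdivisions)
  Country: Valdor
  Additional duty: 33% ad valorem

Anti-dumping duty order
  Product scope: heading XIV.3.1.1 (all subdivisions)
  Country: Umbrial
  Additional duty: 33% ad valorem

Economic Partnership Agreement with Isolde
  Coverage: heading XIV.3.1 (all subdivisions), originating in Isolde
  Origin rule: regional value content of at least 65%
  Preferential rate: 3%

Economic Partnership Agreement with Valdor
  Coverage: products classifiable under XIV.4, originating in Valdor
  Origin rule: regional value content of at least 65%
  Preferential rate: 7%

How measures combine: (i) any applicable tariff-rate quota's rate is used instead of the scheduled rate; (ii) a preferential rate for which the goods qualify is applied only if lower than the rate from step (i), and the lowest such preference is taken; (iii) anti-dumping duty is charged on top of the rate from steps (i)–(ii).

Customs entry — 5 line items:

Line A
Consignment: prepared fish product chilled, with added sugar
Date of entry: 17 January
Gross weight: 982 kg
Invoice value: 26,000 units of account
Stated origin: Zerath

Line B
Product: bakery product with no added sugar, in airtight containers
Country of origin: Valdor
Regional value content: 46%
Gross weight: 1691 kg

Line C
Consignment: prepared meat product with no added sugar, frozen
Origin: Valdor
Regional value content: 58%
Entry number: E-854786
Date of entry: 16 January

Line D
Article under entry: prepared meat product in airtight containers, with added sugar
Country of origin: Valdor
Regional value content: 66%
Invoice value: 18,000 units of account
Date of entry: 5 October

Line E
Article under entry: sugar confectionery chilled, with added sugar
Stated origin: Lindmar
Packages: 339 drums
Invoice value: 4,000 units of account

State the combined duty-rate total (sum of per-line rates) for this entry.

139%

Line A: prepared fish product → XIV.1; chilled → XIV.1.1; with added sugar → XIV.1.1.2. Scheduled 4%. No special measure applies. → 4%.
Line B: bakery product → XIV.3; in airtight containers → XIV.3.1; with no added sugar → XIV.3.1.2. Scheduled 16%. Valdor agreement on XIV.3: RVC < 50%; Valdor agreement on XIV.4: XIV.3.1.2 not covered. → 16%.
Line C: prepared meat product → XIV.4; frozen → XIV.4.2; with no added sugar → XIV.4.2.1. Scheduled 38%. Valdor agreement on XIV.3: XIV.4.2.1 not covered; Valdor agreement on XIV.4: RVC < 65%; anti-dumping (Valdor, XIV.4): +33%; total 38% + 33% = 71%. → 71%.
Line D: prepared meat product → XIV.4; in airtight containers → XIV.4.1; with added sugar → XIV.4.1.1. Scheduled 12%. quota on XIV.4.1.1 exhausted → over-quota 20%; Valdor agreement on XIV.3: XIV.4.1.1 not covered; Valdor agreement on XIV.4: RVC ≥ 65% → 7% available; preferential 7%; anti-dumping (Valdor, XIV.4): +33%; total 7% + 33% = 40%. → 40%.
Line E: sugar confectionery → XIV.2; chilled → XIV.2.2; with added sugar → XIV.2.2.1. Scheduled 8%. No special measure applies. → 8%.
Sum: 4% + 16% + 71% + 40% + 8% = 139%.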